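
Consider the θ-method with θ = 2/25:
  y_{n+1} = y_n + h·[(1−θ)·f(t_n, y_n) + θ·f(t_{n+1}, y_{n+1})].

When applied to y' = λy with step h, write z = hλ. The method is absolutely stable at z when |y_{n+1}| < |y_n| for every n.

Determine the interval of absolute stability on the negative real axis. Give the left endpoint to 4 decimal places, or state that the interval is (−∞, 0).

With y'=λy (z=hλ):
  y_{n+1} = y_n + z·[23/25·y_n + 2/25·y_{n+1}] ⇒ (1 − 2/25z)y_{n+1} = (1 + 23/25z)y_n
  so R(z) = (1 + 23/25z)/(1 − 2/25z).

Need |R(x)|<1, x<0.
x=-1.02: |R|=0.0570
R=−1: 1+23/25x = −1+2/25x ⇒ -21/25x=2 ⇒ x=2/(-21/25)=-2.3810
Confirm numerically:
  x=-2.112: |R|=0.80673 <1
  x=-1.142: |R|=0.04640 <1
  x=-1.139: |R|=0.04388 <1
  x=-2.549: |R|=1.11725 >1
  x=-2.469: |R|=1.06176 >1
So |R|<1 on (-2.3810, 0).

z∈(-2.3810,0).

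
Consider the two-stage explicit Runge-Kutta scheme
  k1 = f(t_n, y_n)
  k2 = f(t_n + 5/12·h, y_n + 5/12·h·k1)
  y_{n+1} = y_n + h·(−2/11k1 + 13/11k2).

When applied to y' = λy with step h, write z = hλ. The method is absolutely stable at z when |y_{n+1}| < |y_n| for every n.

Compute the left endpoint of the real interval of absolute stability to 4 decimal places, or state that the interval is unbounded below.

With y'=λy (z=hλ):
  k1=λy_n ⇒ h·k1=z·y_n;  k2=λ(1+5/12z)y_n ⇒ h·k2=z(1+5/12z)y_n
  y_{n+1}/y_n = 1 − 2/11z + 13/11z(1+5/12z) = 1 + z + 65/132z²
  Hence R(z) = 1 + z + 65/132z².

Need |R(x)|<1, x<0.
x=-1.6: |R|=0.6606
R=1: x+65/132x²=0 ⇒ x=−132/65=-2.0308; min R=1−1/(4·65/132)=0.4923>−1
Confirm numerically:
  x=-1.962: |R|=0.93356 <1
  x=-1.716: |R|=0.73402 <1
  x=-1.400: |R|=0.56515 <1
  x=-2.617: |R|=1.75546 >1
  x=-2.204: |R|=1.18801 >1
So |R|<1 on (-2.0308, 0).

left endpoint -2.0308.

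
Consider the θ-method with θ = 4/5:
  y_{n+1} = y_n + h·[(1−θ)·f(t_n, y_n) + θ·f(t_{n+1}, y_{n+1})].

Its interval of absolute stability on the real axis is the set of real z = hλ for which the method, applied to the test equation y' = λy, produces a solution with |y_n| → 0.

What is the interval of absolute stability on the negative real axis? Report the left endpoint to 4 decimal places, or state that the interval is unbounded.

interval (−∞, 0).

Set f=λy, z=hλ:
  y_{n+1} = y_n + z·[1/5·y_n + 4/5·y_{n+1}] ⇒ (1 − 4/5z)y_{n+1} = (1 + 1/5z)y_n
  R(z) = (1 + 1/5z)/(1 − 4/5z).

Boundary: |R(x)|=1, x<0.
x=-1.78: |R|=0.2657
x=-2: |R|=0.2308
x=-10: |R|=0.1111
x=-100: |R|=0.2346
θ=4/5≥1/2 ⇒ |1+1/5x|<|1−4/5x| ∀x<0 ⇒ stable on all of ℝ⁻.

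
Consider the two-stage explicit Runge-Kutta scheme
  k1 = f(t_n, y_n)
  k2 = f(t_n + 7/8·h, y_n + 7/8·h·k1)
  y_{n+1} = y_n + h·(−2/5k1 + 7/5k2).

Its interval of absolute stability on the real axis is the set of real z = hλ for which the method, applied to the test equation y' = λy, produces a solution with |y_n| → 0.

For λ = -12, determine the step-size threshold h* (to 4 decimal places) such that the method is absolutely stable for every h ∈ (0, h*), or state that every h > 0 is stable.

Test eqn y'=λy, z=hλ:
  k1=λy_n ⇒ h·k1=z·y_n;  k2=λ(1+7/8z)y_n ⇒ h·k2=z(1+7/8z)y_n
  y_{n+1}/y_n = 1 − 2/5z + 7/5z(1+7/8z) = 1 + z + 49/40z²
  so R(z) = 1 + z + 49/40z².

Solve |R(x)|<1 on ℝ⁻.
x=-0.9: |R|=1.0922
R=1: x+49/40x²=0 ⇒ x=−40/49=-0.8163; min R=1−1/(4·49/40)=0.7959>−1
Confirm numerically:
  x=-0.755: |R|=0.94328 <1
  x=-0.574: |R|=0.82961 <1
  x=-0.504: |R|=0.80717 <1
  x=-0.941: |R|=1.14371 >1
  x=-0.909: |R|=1.10319 >1
  x=-0.907: |R|=1.10075 >1
So |R|<1 on (-0.8163, 0).

(-0.8163,0); λ=-12 ⇒ h* = (40/49)/12 = 0.0680.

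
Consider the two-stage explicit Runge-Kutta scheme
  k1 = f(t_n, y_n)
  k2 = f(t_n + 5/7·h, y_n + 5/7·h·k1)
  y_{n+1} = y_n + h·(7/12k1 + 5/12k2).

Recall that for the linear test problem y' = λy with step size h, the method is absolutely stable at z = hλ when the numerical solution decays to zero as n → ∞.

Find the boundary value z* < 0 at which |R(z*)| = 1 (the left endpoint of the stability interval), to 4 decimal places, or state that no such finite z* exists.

z* = -3.3600.

With y'=λy (z=hλ):
  k1=λy_n ⇒ h·k1=z·y_n;  k2=λ(1+5/7z)y_n ⇒ h·k2=z(1+5/7z)y_n
  y_{n+1}/y_n = 1 + 7/12z + 5/12z(1+5/7z) = 1 + z + 25/84z²
  Hence R(z) = 1 + z + 25/84z².

Solve |R(x)|<1 on ℝ⁻.
x=-1.79: |R|=0.1636
R=1: x+25/84x²=0 ⇒ x=−84/25=-3.3600; min R=1−1/(4·25/84)=0.1600>−1
Confirm numerically:
  x=-3.245: |R|=0.88894 <1
  x=-2.605: |R|=0.41465 <1
  x=-2.018: |R|=0.19400 <1
  x=-1.536: |R|=0.16617 <1
  x=-3.596: |R|=1.25258 >1
  x=-3.407: |R|=1.04766 >1
Interval (-3.3600, 0).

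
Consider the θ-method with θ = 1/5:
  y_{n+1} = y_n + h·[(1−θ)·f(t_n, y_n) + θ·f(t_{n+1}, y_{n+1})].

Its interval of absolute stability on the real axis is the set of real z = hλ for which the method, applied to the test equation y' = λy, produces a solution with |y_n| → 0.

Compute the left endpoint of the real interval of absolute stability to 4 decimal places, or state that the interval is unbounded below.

left endpoint -3.3333.

With y'=λy (z=hλ):
  y_{n+1} = y_n + z·[4/5·y_n + 1/5·y_{n+1}] ⇒ (1 − 1/5z)y_{n+1} = (1 + 4/5z)y_n
  Hence R(z) = (1 + 4/5z)/(1 − 1/5z).

Find x<0 with |R(x)|<1.
x=-1.01: |R|=0.1597
R=−1: 1+4/5x = −1+1/5x ⇒ -3/5x=2 ⇒ x=2/(-3/5)=-3.3333
Confirm numerically:
  x=-3.120: |R|=0.92118 <1
  x=-2.682: |R|=0.74564 <1
  x=-1.445: |R|=0.12102 <1
  x=-3.869: |R|=1.18119 >1
  x=-3.502: |R|=1.05952 >1
  x=-3.427: |R|=1.03335 >1
So |R|<1 on (-3.3333, 0).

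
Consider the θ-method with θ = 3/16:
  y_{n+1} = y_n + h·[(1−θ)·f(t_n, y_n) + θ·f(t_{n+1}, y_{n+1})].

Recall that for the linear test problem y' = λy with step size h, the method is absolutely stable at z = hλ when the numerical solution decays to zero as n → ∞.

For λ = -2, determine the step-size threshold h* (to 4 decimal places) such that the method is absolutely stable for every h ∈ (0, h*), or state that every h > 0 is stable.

On y'=λy, z=hλ:
  y_{n+1} = y_n + z·[13/16·y_n + 3/16·y_{n+1}] ⇒ (1 − 3/16z)y_{n+1} = (1 + 13/16z)y_n
  ⇒ R(z) = (1 + 13/16z)/(1 − 3/16z).

Boundary: |R(x)|=1, x<0.
x=-0.8: |R|=0.3043
R=−1: 1+13/16x = −1+3/16x ⇒ -5/8x=2 ⇒ x=2/(-5/8)=-3.2000
Confirm numerically:
  x=-2.248: |R|=0.58143 <1
  x=-2.015: |R|=0.46246 <1
  x=-1.294: |R|=0.04134 <1
  x=-3.674: |R|=1.17541 >1
  x=-3.493: |R|=1.11065 >1
  x=-3.268: |R|=1.02635 >1
So |R|<1 on (-3.2000, 0).

(-3.2000,0); λ=-2 ⇒ h* = (16/5)/2 = 1.6000.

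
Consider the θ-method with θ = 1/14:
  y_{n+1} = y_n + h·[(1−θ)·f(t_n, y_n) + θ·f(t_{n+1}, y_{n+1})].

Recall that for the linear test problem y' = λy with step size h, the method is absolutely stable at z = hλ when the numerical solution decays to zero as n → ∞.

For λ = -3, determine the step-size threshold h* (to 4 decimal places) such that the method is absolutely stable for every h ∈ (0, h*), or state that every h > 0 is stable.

(-2.3333,0); λ=-3 ⇒ h* = (7/3)/3 = 0.7778.

With y'=λy (z=hλ):
  y_{n+1} = y_n + z·[13/14·y_n + 1/14·y_{n+1}] ⇒ (1 − 1/14z)y_{n+1} = (1 + 13/14z)y_n
  R(z) = (1 + 13/14z)/(1 − 1/14z).

Find x<0 with |R(x)|<1.
x=-0.57: |R|=0.4523
R=−1: 1+13/14x = −1+1/14x ⇒ -6/7x=2 ⇒ x=2/(-6/7)=-2.3333
Confirm numerically:
  x=-1.185: |R|=0.09253 <1
  x=-1.173: |R|=0.08232 <1
  x=-0.967: |R|=0.09548 <1
  x=-2.668: |R|=1.24094 >1
  x=-2.604: |R|=1.19562 >1
  x=-2.532: |R|=1.14421 >1
Interval (-2.3333, 0).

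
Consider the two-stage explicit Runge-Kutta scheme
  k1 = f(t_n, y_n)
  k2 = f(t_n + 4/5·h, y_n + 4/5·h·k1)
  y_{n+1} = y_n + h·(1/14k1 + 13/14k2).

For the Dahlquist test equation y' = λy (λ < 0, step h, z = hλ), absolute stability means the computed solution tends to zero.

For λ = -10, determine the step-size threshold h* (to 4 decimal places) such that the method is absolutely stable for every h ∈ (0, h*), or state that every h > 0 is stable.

(-1.3462,0); λ=-10 ⇒ h* = (35/26)/10 = 0.1346.

With y'=λy (z=hλ):
  k1=λy_n ⇒ h·k1=z·y_n;  k2=λ(1+4/5z)y_n ⇒ h·k2=z(1+4/5z)y_n
  y_{n+1}/y_n = 1 + 1/14z + 13/14z(1+4/5z) = 1 + z + 26/35z²
  so R(z) = 1 + z + 26/35z².

Solve |R(x)|<1 on ℝ⁻.
x=-1.04: |R|=0.7635
R=1: x+26/35x²=0 ⇒ x=−35/26=-1.3462; min R=1−1/(4·26/35)=0.6635>−1
Confirm numerically:
  x=-1.296: |R|=0.95171 <1
  x=-1.103: |R|=0.80077 <1
  x=-0.926: |R|=0.71098 <1
  x=-0.679: |R|=0.66349 <1
  x=-1.908: |R|=1.79634 >1
  x=-1.550: |R|=1.23471 >1
  x=-1.485: |R|=1.15317 >1
Stable set (-1.3462, 0).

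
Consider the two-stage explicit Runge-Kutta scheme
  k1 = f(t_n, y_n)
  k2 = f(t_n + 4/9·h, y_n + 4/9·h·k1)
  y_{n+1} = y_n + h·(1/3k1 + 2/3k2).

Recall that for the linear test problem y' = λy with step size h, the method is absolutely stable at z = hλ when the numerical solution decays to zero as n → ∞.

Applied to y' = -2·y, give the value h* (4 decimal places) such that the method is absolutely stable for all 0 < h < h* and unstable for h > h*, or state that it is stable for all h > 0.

With y'=λy (z=hλ):
  k1=λy_n ⇒ h·k1=z·y_n;  k2=λ(1+4/9z)y_n ⇒ h·k2=z(1+4/9z)y_n
  y_{n+1}/y_n = 1 + 1/3z + 2/3z(1+4/9z) = 1 + z + 8/27z²
  R(z) = 1 + z + 8/27z².

Boundary: |R(x)|=1, x<0.
x=-0.95: |R|=0.3174
R=1: x+8/27x²=0 ⇒ x=−27/8=-3.3750; min R=1−1/(4·8/27)=0.1562>−1
Confirm numerically:
  x=-2.904: |R|=0.59473 <1
  x=-2.364: |R|=0.29185 <1
  x=-1.494: |R|=0.16734 <1
  x=-1.364: |R|=0.18726 <1
  x=-3.765: |R|=1.43507 >1
  x=-3.691: |R|=1.34559 >1
  x=-3.668: |R|=1.31844 >1
So |R|<1 on (-3.3750, 0).

(-3.3750,0); λ=-2 ⇒ h* = (27/8)/2 = 1.6875.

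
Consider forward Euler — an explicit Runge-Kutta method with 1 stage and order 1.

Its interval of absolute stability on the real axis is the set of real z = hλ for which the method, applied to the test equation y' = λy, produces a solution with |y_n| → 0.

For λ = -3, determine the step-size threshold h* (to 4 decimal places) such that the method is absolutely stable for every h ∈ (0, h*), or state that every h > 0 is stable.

(-2.0000,0); λ=-3 ⇒ h* = 0.6667.

With y'=λy (z=hλ):
  order 1, 1-stage ⇒ R(z)=1+z
  (e.g. R(-1)=0.00000, |R|=0.00000)

Find x<0 with |R(x)|<1.
x=-1: |R|=0.0000
|R(-2.08)|=1.0800 |R(-1.86)|=0.8600 |R(-1.65)|=0.6500
Bisect:
  x_lo=-2.3413 |R|=1.3413  x_hi=-0.0700 |R|=0.9300
  mid=-1.20565 |R|=0.20565 →hi
  mid=-1.77347 |R|=0.77347 →hi
  mid=-2.05738 |R|=1.05738 →lo
  mid=-1.91542 |R|=0.91542 →hi
  mid=-1.98640 |R|=0.98640 →hi
  mid=-2.02189 |R|=1.02189 →lo
  mid=-2.00415 |R|=1.00415 →lo
  ...
  [-2.00013,-1.99999] ⇒ x*=-2.0000
Interval (-2.0000, 0).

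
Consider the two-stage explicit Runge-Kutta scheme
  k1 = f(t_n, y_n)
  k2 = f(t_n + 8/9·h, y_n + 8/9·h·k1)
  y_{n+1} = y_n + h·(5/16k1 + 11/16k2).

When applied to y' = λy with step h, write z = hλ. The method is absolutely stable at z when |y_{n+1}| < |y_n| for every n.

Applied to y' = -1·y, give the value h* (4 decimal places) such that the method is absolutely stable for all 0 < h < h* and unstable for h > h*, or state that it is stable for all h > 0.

(-1.6364,0); λ=-1 ⇒ h* = (18/11)/1 = 1.6364.

Set f=λy, z=hλ:
  k1=λy_n ⇒ h·k1=z·y_n;  k2=λ(1+8/9z)y_n ⇒ h·k2=z(1+8/9z)y_n
  y_{n+1}/y_n = 1 + 5/16z + 11/16z(1+8/9z) = 1 + z + 11/18z²
  R(z) = 1 + z + 11/18z².

Boundary: |R(x)|=1, x<0.
x=-0.49: |R|=0.6567
R=1: x+11/18x²=0 ⇒ x=−18/11=-1.6364; min R=1−1/(4·11/18)=0.5909>−1
Confirm numerically:
  x=-1.305: |R|=0.73574 <1
  x=-0.990: |R|=0.60895 <1
  x=-0.951: |R|=0.60169 <1
  x=-2.057: |R|=1.52876 >1
  x=-2.042: |R|=1.50619 >1
  x=-1.854: |R|=1.24658 >1
Stable set (-1.6364, 0).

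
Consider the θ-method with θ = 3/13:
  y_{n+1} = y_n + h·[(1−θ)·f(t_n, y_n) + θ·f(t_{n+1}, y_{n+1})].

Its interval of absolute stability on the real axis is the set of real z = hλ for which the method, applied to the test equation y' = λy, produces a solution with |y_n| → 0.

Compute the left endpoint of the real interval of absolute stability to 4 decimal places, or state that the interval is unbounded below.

With y'=λy (z=hλ):
  y_{n+1} = y_n + z·[10/13·y_n + 3/13·y_{n+1}] ⇒ (1 − 3/13z)y_{n+1} = (1 + 10/13z)y_n
  so R(z) = (1 + 10/13z)/(1 − 3/13z).

Solve |R(x)|<1 on ℝ⁻.
x=-1.36: |R|=0.0351
R=−1: 1+10/13x = −1+3/13x ⇒ -7/13x=2 ⇒ x=2/(-7/13)=-3.7143
Confirm numerically:
  x=-2.708: |R|=0.66654 <1
  x=-2.464: |R|=0.57081 <1
  x=-2.252: |R|=0.48188 <1
  x=-2.179: |R|=0.44992 <1
  x=-4.031: |R|=1.08835 >1
  x=-4.011: |R|=1.08297 >1
Interval (-3.7143, 0).

z* = -3.7143.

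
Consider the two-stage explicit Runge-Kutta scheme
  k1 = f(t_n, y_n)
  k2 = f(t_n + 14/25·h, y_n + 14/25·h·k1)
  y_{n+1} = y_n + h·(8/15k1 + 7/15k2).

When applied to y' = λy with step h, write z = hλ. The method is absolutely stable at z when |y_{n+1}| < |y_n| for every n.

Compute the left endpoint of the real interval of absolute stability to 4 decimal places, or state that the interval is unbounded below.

left endpoint -3.8265.

On y'=λy, z=hλ:
  k1=λy_n ⇒ h·k1=z·y_n;  k2=λ(1+14/25z)y_n ⇒ h·k2=z(1+14/25z)y_n
  y_{n+1}/y_n = 1 + 8/15z + 7/15z(1+14/25z) = 1 + z + 98/375z²
  so R(z) = 1 + z + 98/375z².

Boundary: |R(x)|=1, x<0.
x=-0.68: |R|=0.4408
R=1: x+98/375x²=0 ⇒ x=−375/98=-3.8265; min R=1−1/(4·98/375)=0.0434>−1
Confirm numerically:
  x=-3.499: |R|=0.70050 <1
  x=-2.318: |R|=0.08618 <1
  x=-1.988: |R|=0.04483 <1
  x=-1.864: |R|=0.04400 <1
  x=-4.367: |R|=1.61681 >1
  x=-3.914: |R|=1.08947 >1
Interval (-3.8265, 0).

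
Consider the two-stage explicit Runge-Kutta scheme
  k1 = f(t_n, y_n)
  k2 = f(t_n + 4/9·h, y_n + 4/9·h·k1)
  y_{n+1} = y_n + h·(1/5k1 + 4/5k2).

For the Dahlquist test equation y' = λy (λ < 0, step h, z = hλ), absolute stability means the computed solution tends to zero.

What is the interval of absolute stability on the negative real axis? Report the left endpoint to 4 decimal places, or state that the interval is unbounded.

(-2.8125, 0).

Test eqn y'=λy, z=hλ:
  k1=λy_n ⇒ h·k1=z·y_n;  k2=λ(1+4/9z)y_n ⇒ h·k2=z(1+4/9z)y_n
  y_{n+1}/y_n = 1 + 1/5z + 4/5z(1+4/9z) = 1 + z + 16/45z²
  ⇒ R(z) = 1 + z + 16/45z².

Find x<0 with |R(x)|<1.
x=-1.33: |R|=0.2989
R=1: x+16/45x²=0 ⇒ x=−45/16=-2.8125; min R=1−1/(4·16/45)=0.2969>−1
Confirm numerically:
  x=-2.740: |R|=0.92937 <1
  x=-1.644: |R|=0.31697 <1
  x=-1.282: |R|=0.30236 <1
  x=-3.333: |R|=1.61683 >1
  x=-3.046: |R|=1.25289 >1
Stable set (-2.8125, 0).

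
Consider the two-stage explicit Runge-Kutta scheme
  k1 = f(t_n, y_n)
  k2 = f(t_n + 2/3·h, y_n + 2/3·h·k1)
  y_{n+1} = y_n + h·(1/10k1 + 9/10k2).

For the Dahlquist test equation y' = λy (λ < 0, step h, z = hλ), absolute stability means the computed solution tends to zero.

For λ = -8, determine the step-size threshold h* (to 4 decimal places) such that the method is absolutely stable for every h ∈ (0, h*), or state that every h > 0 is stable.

On y'=λy, z=hλ:
  k1=λy_n ⇒ h·k1=z·y_n;  k2=λ(1+2/3z)y_n ⇒ h·k2=z(1+2/3z)y_n
  y_{n+1}/y_n = 1 + 1/10z + 9/10z(1+2/3z) = 1 + z + 3/5z²
  Hence R(z) = 1 + z + 3/5z².

Solve |R(x)|<1 on ℝ⁻.
x=-0.35: |R|=0.7235
R=1: x+3/5x²=0 ⇒ x=−5/3=-1.6667; min R=1−1/(4·3/5)=0.5833>−1
Confirm numerically:
  x=-1.361: |R|=0.75039 <1
  x=-1.016: |R|=0.60335 <1
  x=-0.849: |R|=0.58348 <1
  x=-0.702: |R|=0.59368 <1
  x=-1.888: |R|=1.25073 >1
  x=-1.875: |R|=1.23438 >1
Stable set (-1.6667, 0).

(-1.6667,0); λ=-8 ⇒ h* = (5/3)/8 = 0.2083.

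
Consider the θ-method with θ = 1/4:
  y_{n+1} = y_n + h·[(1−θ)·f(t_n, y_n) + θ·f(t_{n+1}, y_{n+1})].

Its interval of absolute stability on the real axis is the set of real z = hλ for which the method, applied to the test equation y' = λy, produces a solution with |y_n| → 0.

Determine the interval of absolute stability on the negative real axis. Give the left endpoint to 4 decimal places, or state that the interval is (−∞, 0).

(-4.0000, 0).

Test eqn y'=λy, z=hλ:
  y_{n+1} = y_n + z·[3/4·y_n + 1/4·y_{n+1}] ⇒ (1 − 1/4z)y_{n+1} = (1 + 3/4z)y_n
  Hence R(z) = (1 + 3/4z)/(1 − 1/4z).

Solve |R(x)|<1 on ℝ⁻.
x=-1.28: |R|=0.0303
R=−1: 1+3/4x = −1+1/4x ⇒ -1/2x=2 ⇒ x=2/(-1/2)=-4.0000
Confirm numerically:
  x=-2.350: |R|=0.48031 <1
  x=-2.252: |R|=0.44082 <1
  x=-1.948: |R|=0.31002 <1
  x=-4.343: |R|=1.08222 >1
  x=-4.272: |R|=1.06576 >1
Stable set (-4.0000, 0).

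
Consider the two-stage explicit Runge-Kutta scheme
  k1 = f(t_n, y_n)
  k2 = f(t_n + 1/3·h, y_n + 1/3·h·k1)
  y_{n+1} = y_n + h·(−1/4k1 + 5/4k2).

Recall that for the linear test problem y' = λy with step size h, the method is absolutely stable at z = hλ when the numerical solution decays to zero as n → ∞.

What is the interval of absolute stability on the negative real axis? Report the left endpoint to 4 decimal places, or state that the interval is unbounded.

(-2.4000, 0).

Set f=λy, z=hλ:
  k1=λy_n ⇒ h·k1=z·y_n;  k2=λ(1+1/3z)y_n ⇒ h·k2=z(1+1/3z)y_n
  y_{n+1}/y_n = 1 − 1/4z + 5/4z(1+1/3z) = 1 + z + 5/12z²
  Hence R(z) = 1 + z + 5/12z².

Find x<0 with |R(x)|<1.
x=-1.67: |R|=0.4920
R=1: x+5/12x²=0 ⇒ x=−12/5=-2.4000; min R=1−1/(4·5/12)=0.4000>−1
Confirm numerically:
  x=-1.813: |R|=0.55657 <1
  x=-1.747: |R|=0.52467 <1
  x=-1.407: |R|=0.41785 <1
  x=-2.568: |R|=1.17976 >1
  x=-2.446: |R|=1.04688 >1
So |R|<1 on (-2.4000, 0).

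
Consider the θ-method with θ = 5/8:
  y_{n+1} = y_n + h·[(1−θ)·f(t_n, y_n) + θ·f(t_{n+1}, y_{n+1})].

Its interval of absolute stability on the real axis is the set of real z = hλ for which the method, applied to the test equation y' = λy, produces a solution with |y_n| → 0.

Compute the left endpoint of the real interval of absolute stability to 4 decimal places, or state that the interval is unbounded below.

Set f=λy, z=hλ:
  y_{n+1} = y_n + z·[3/8·y_n + 5/8·y_{n+1}] ⇒ (1 − 5/8z)y_{n+1} = (1 + 3/8z)y_n
  R(z) = (1 + 3/8z)/(1 − 5/8z).

Solve |R(x)|<1 on ℝ⁻.
x=-1.28: |R|=0.2889
x=-2: |R|=0.1111
x=-10: |R|=0.3793
x=-100: |R|=0.5748
θ=5/8≥1/2 ⇒ |1+3/8x|<|1−5/8x| ∀x<0 ⇒ unbounded interval.

unbounded; (−∞, 0).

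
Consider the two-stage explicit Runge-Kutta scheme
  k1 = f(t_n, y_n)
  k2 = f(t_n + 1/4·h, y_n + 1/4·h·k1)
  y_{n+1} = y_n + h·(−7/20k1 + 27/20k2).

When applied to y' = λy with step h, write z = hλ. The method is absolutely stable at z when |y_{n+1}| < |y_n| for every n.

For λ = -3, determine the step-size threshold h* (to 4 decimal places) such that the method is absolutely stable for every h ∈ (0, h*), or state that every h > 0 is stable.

With y'=λy (z=hλ):
  k1=λy_n ⇒ h·k1=z·y_n;  k2=λ(1+1/4z)y_n ⇒ h·k2=z(1+1/4z)y_n
  y_{n+1}/y_n = 1 − 7/20z + 27/20z(1+1/4z) = 1 + z + 27/80z²
  so R(z) = 1 + z + 27/80z².

Find x<0 with |R(x)|<1.
x=-1.71: |R|=0.2769
R=1: x+27/80x²=0 ⇒ x=−80/27=-2.9630; min R=1−1/(4·27/80)=0.2593>−1
Confirm numerically:
  x=-2.303: |R|=0.48704 <1
  x=-1.567: |R|=0.26173 <1
  x=-1.518: |R|=0.25971 <1
  x=-1.414: |R|=0.26080 <1
  x=-3.366: |R|=1.45786 >1
  x=-3.151: |R|=1.19997 >1
Stable set (-2.9630, 0).

(-2.9630,0); λ=-3 ⇒ h* = (80/27)/3 = 0.9877.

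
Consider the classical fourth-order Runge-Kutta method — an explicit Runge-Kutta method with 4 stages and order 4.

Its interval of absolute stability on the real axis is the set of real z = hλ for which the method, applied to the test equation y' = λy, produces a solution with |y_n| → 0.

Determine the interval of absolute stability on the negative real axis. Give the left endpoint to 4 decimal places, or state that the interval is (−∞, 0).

(-2.7853, 0).

Test eqn y'=λy, z=hλ:
  order 4, 4-stage ⇒ R(z)=1+z+z^2/2+z^3/6+z^4/24
  (e.g. R(-0.79)=0.45611, |R|=0.45611)

Need |R(x)|<1, x<0.
x=-0.79: |R|=0.4561
|R(-3.08)|=1.5432 |R(-2.07)|=0.3592 |R(-1.62)|=0.2706
Bisect:
  x_lo=-3.2776 |R|=2.0338  x_hi=-0.0949 |R|=0.9095
  mid=-1.68622 |R|=0.27322 →hi
  mid=-2.48189 |R|=0.63097 →hi
  mid=-2.87972 |R|=1.15196 →lo
  mid=-2.68081 |R|=0.85356 →hi
  mid=-2.78027 |R|=0.99245 →hi
  mid=-2.82999 |R|=1.06951 →lo
  mid=-2.80513 |R|=1.03032 →lo
  ...
  [-2.78532,-2.78512] ⇒ x*=-2.7853
Interval (-2.7853, 0).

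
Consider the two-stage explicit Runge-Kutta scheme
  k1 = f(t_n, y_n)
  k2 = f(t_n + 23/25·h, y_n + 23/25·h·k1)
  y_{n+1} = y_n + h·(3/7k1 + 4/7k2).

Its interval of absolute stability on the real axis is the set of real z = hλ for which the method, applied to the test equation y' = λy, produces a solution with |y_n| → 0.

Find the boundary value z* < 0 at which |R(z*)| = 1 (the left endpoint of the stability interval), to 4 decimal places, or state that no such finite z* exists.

With y'=λy (z=hλ):
  k1=λy_n ⇒ h·k1=z·y_n;  k2=λ(1+23/25z)y_n ⇒ h·k2=z(1+23/25z)y_n
  y_{n+1}/y_n = 1 + 3/7z + 4/7z(1+23/25z) = 1 + z + 92/175z²
  so R(z) = 1 + z + 92/175z².

Solve |R(x)|<1 on ℝ⁻.
x=-1.15: |R|=0.5453
R=1: x+92/175x²=0 ⇒ x=−175/92=-1.9022; min R=1−1/(4·92/175)=0.5245>−1
Confirm numerically:
  x=-1.542: |R|=0.70802 <1
  x=-1.210: |R|=0.55970 <1
  x=-1.206: |R|=0.55862 <1
  x=-2.179: |R|=1.31711 >1
  x=-2.064: |R|=1.17559 >1
  x=-2.003: |R|=1.10617 >1
Interval (-1.9022, 0).

z* = -1.9022.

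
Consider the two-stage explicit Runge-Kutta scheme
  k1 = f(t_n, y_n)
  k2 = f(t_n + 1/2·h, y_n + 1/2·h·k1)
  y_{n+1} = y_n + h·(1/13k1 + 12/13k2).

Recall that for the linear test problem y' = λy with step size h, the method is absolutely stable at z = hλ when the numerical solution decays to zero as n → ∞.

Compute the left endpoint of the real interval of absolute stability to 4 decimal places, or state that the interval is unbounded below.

On y'=λy, z=hλ:
  k1=λy_n ⇒ h·k1=z·y_n;  k2=λ(1+1/2z)y_n ⇒ h·k2=z(1+1/2z)y_n
  y_{n+1}/y_n = 1 + 1/13z + 12/13z(1+1/2z) = 1 + z + 6/13z²
  so R(z) = 1 + z + 6/13z².

Need |R(x)|<1, x<0.
x=-0.39: |R|=0.6802
R=1: x+6/13x²=0 ⇒ x=−13/6=-2.1667; min R=1−1/(4·6/13)=0.4583>−1
Confirm numerically:
  x=-1.769: |R|=0.67532 <1
  x=-1.611: |R|=0.58684 <1
  x=-1.600: |R|=0.58154 <1
  x=-2.757: |R|=1.75118 >1
  x=-2.314: |R|=1.15735 >1
  x=-2.311: |R|=1.15395 >1
Interval (-2.1667, 0).

left endpoint -2.1667.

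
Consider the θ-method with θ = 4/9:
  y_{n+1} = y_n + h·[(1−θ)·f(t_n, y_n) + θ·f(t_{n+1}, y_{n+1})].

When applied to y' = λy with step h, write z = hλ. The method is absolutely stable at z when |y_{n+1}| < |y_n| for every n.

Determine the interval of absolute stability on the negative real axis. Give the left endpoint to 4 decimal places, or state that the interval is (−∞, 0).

Set f=λy, z=hλ:
  y_{n+1} = y_n + z·[5/9·y_n + 4/9·y_{n+1}] ⇒ (1 − 4/9z)y_{n+1} = (1 + 5/9z)y_n
  Hence R(z) = (1 + 5/9z)/(1 − 4/9z).

Boundary: |R(x)|=1, x<0.
x=-0.7: |R|=0.4661
R=−1: 1+5/9x = −1+4/9x ⇒ -1/9x=2 ⇒ x=2/(-1/9)=-18.0000
Confirm numerically:
  x=-16.628: |R|=0.98183 <1
  x=-12.929: |R|=0.91648 <1
  x=-12.831: |R|=0.91431 <1
  x=-18.519: |R|=1.00625 >1
  x=-18.286: |R|=1.00348 >1
Interval (-18.0000, 0).

z∈(-18.0000,0).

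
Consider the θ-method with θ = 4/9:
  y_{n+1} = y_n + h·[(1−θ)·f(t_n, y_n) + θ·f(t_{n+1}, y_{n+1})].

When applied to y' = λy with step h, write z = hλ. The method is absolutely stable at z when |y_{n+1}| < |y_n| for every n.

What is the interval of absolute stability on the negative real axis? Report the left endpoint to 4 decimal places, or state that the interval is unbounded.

(-18.0000, 0).

With y'=λy (z=hλ):
  y_{n+1} = y_n + z·[5/9·y_n + 4/9·y_{n+1}] ⇒ (1 − 4/9z)y_{n+1} = (1 + 5/9z)y_n
  so R(z) = (1 + 5/9z)/(1 − 4/9z).

Find x<0 with |R(x)|<1.
x=-0.79: |R|=0.4153
R=−1: 1+5/9x = −1+4/9x ⇒ -1/9x=2 ⇒ x=2/(-1/9)=-18.0000
Confirm numerically:
  x=-14.069: |R|=0.93978 <1
  x=-12.702: |R|=0.91142 <1
  x=-7.679: |R|=0.74013 <1
  x=-18.560: |R|=1.00673 >1
  x=-18.223: |R|=1.00272 >1
  x=-18.114: |R|=1.00140 >1
So |R|<1 on (-18.0000, 0).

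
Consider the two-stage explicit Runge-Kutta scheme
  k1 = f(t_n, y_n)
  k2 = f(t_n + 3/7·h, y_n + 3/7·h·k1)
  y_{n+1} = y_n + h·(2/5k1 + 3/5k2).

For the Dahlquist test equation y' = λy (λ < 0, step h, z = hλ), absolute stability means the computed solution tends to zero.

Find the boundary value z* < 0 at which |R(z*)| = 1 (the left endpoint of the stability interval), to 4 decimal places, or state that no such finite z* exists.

With y'=λy (z=hλ):
  k1=λy_n ⇒ h·k1=z·y_n;  k2=λ(1+3/7z)y_n ⇒ h·k2=z(1+3/7z)y_n
  y_{n+1}/y_n = 1 + 2/5z + 3/5z(1+3/7z) = 1 + z + 9/35z²
  Hence R(z) = 1 + z + 9/35z².

Boundary: |R(x)|=1, x<0.
x=-0.73: |R|=0.4070
R=1: x+9/35x²=0 ⇒ x=−35/9=-3.8889; min R=1−1/(4·9/35)=0.0278>−1
Confirm numerically:
  x=-3.230: |R|=0.45275 <1
  x=-3.067: |R|=0.35181 <1
  x=-1.841: |R|=0.03053 <1
  x=-4.435: |R|=1.62280 >1
  x=-4.256: |R|=1.40177 >1
  x=-3.978: |R|=1.09115 >1
So |R|<1 on (-3.8889, 0).

z* = -3.8889.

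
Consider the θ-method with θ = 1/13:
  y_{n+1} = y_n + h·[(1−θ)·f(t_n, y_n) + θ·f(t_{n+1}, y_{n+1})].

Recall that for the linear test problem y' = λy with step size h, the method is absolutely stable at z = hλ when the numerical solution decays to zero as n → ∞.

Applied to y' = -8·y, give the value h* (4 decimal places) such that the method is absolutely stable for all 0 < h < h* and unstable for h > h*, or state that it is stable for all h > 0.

Test eqn y'=λy, z=hλ:
  y_{n+1} = y_n + z·[12/13·y_n + 1/13·y_{n+1}] ⇒ (1 − 1/13z)y_{n+1} = (1 + 12/13z)y_n
  R(z) = (1 + 12/13z)/(1 − 1/13z).

Boundary: |R(x)|=1, x<0.
x=-0.72: |R|=0.3178
R=−1: 1+12/13x = −1+1/13x ⇒ -11/13x=2 ⇒ x=2/(-11/13)=-2.3636
Confirm numerically:
  x=-2.065: |R|=0.78194 <1
  x=-1.839: |R|=0.61109 <1
  x=-1.458: |R|=0.31097 <1
  x=-2.740: |R|=1.26302 >1
  x=-2.526: |R|=1.11503 >1
Interval (-2.3636, 0).

(-2.3636,0); λ=-8 ⇒ h* = (26/11)/8 = 0.2955.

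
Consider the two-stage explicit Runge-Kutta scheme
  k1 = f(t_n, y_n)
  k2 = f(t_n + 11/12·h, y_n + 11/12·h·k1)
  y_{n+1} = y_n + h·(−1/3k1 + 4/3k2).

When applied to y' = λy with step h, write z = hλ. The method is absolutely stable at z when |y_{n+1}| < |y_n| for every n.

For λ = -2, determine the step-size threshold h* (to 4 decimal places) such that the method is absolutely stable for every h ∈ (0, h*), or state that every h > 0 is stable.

On y'=λy, z=hλ:
  k1=λy_n ⇒ h·k1=z·y_n;  k2=λ(1+11/12z)y_n ⇒ h·k2=z(1+11/12z)y_n
  y_{n+1}/y_n = 1 − 1/3z + 4/3z(1+11/12z) = 1 + z + 11/9z²
  so R(z) = 1 + z + 11/9z².

Find x<0 with |R(x)|<1.
x=-1.5: |R|=2.2500
R=1: x+11/9x²=0 ⇒ x=−9/11=-0.8182; min R=1−1/(4·11/9)=0.7955>−1
Confirm numerically:
  x=-0.676: |R|=0.88253 <1
  x=-0.586: |R|=0.83371 <1
  x=-0.372: |R|=0.79714 <1
  x=-1.391: |R|=1.97385 >1
  x=-1.300: |R|=1.76556 >1
  x=-0.944: |R|=1.14517 >1
Interval (-0.8182, 0).

(-0.8182,0); λ=-2 ⇒ h* = (9/11)/2 = 0.4091.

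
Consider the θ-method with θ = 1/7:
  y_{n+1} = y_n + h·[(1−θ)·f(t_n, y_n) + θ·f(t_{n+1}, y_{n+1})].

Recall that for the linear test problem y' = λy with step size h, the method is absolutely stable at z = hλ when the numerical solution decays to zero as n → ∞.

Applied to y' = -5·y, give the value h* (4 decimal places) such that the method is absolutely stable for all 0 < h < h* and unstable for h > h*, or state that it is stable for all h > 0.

(-2.8000,0); λ=-5 ⇒ h* = (14/5)/5 = 0.5600.

With y'=λy (z=hλ):
  y_{n+1} = y_n + z·[6/7·y_n + 1/7·y_{n+1}] ⇒ (1 − 1/7z)y_{n+1} = (1 + 6/7z)y_n
  R(z) = (1 + 6/7z)/(1 − 1/7z).

Solve |R(x)|<1 on ℝ⁻.
x=-0.5: |R|=0.5333
R=−1: 1+6/7x = −1+1/7x ⇒ -5/7x=2 ⇒ x=2/(-5/7)=-2.8000
Confirm numerically:
  x=-2.280: |R|=0.71983 <1
  x=-1.755: |R|=0.40320 <1
  x=-1.515: |R|=0.24545 <1
  x=-3.151: |R|=1.17289 >1
  x=-3.063: |R|=1.13068 >1
Stable set (-2.8000, 0).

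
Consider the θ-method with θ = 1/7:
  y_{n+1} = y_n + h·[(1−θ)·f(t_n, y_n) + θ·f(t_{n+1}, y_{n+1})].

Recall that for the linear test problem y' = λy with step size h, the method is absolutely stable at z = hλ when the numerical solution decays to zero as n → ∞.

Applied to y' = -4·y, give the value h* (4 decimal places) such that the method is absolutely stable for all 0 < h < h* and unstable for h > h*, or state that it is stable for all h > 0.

(-2.8000,0); λ=-4 ⇒ h* = (14/5)/4 = 0.7000.

On y'=λy, z=hλ:
  y_{n+1} = y_n + z·[6/7·y_n + 1/7·y_{n+1}] ⇒ (1 − 1/7z)y_{n+1} = (1 + 6/7z)y_n
  R(z) = (1 + 6/7z)/(1 − 1/7z).

Need |R(x)|<1, x<0.
x=-1.06: |R|=0.0794
R=−1: 1+6/7x = −1+1/7x ⇒ -5/7x=2 ⇒ x=2/(-5/7)=-2.8000
Confirm numerically:
  x=-2.383: |R|=0.77779 <1
  x=-1.448: |R|=0.19981 <1
  x=-1.333: |R|=0.11976 <1
  x=-3.381: |R|=1.27984 >1
  x=-3.275: |R|=1.23114 >1
  x=-3.249: |R|=1.21905 >1
Stable set (-2.8000, 0).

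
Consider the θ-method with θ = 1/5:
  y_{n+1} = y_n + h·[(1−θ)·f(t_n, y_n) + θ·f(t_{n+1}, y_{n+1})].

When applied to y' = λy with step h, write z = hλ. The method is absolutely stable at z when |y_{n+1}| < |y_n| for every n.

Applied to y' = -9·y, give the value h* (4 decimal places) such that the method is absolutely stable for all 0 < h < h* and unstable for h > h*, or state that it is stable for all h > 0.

(-3.3333,0); λ=-9 ⇒ h* = (10/3)/9 = 0.3704.

Test eqn y'=λy, z=hλ:
  y_{n+1} = y_n + z·[4/5·y_n + 1/5·y_{n+1}] ⇒ (1 − 1/5z)y_{n+1} = (1 + 4/5z)y_n
  R(z) = (1 + 4/5z)/(1 − 1/5z).

Solve |R(x)|<1 on ℝ⁻.
x=-0.58: |R|=0.4803
R=−1: 1+4/5x = −1+1/5x ⇒ -3/5x=2 ⇒ x=2/(-3/5)=-3.3333
Confirm numerically:
  x=-2.990: |R|=0.87109 <1
  x=-2.916: |R|=0.84184 <1
  x=-2.573: |R|=0.69880 <1
  x=-2.185: |R|=0.52053 <1
  x=-3.690: |R|=1.12313 >1
  x=-3.397: |R|=1.02275 >1
So |R|<1 on (-3.3333, 0).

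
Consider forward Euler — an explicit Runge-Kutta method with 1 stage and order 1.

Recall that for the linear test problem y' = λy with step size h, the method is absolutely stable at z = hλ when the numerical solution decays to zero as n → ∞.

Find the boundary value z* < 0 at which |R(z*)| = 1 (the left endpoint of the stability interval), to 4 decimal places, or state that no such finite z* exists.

With y'=λy (z=hλ):
  order 1, 1-stage ⇒ R(z)=1+z
  (e.g. R(-0.96)=0.04000, |R|=0.04000)

Solve |R(x)|<1 on ℝ⁻.
x=-0.96: |R|=0.0400
|R(-2.17)|=1.1700 |R(-0.84)|=0.1600 |R(-0.56)|=0.4400
Bisect:
  x_lo=-2.7945 |R|=1.7945  x_hi=-0.3209 |R|=0.6791
  mid=-1.55768 |R|=0.55768 →hi
  mid=-2.17608 |R|=1.17608 →lo
  mid=-1.86688 |R|=0.86688 →hi
  mid=-2.02148 |R|=1.02148 →lo
  mid=-1.94418 |R|=0.94418 →hi
  mid=-1.98283 |R|=0.98283 →hi
  mid=-2.00215 |R|=1.00215 →lo
  mid=-1.99249 |R|=0.99249 →hi
  mid=-1.99732 |R|=0.99732 →hi
  mid=-1.99974 |R|=0.99974 →hi
  ...
  [-2.00004,-1.99989] ⇒ x*=-2.0000
Interval (-2.0000, 0).

z* = -2.0000.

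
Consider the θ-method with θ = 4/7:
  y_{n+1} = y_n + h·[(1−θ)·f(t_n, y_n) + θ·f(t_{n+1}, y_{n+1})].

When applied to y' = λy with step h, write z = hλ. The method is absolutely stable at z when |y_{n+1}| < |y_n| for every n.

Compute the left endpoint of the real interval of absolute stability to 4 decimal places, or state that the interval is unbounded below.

interval (−∞, 0).

Test eqn y'=λy, z=hλ:
  y_{n+1} = y_n + z·[3/7·y_n + 4/7·y_{n+1}] ⇒ (1 − 4/7z)y_{n+1} = (1 + 3/7z)y_n
  Hence R(z) = (1 + 3/7z)/(1 − 4/7z).

Need |R(x)|<1, x<0.
x=-0.71: |R|=0.4949
x=-2: |R|=0.0667
x=-10: |R|=0.4894
x=-100: |R|=0.7199
θ=4/7≥1/2 ⇒ |1+3/7x|<|1−4/7x| ∀x<0 ⇒ stable on all of ℝ⁻.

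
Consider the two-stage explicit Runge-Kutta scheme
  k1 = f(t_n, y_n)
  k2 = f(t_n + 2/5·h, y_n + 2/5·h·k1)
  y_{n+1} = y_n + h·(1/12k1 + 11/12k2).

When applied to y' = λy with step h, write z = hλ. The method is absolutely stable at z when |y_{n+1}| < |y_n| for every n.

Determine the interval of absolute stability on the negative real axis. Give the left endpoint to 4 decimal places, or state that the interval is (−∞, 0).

On y'=λy, z=hλ:
  k1=λy_n ⇒ h·k1=z·y_n;  k2=λ(1+2/5z)y_n ⇒ h·k2=z(1+2/5z)y_n
  y_{n+1}/y_n = 1 + 1/12z + 11/12z(1+2/5z) = 1 + z + 11/30z²
  R(z) = 1 + z + 11/30z².

Solve |R(x)|<1 on ℝ⁻.
x=-0.32: |R|=0.7175
R=1: x+11/30x²=0 ⇒ x=−30/11=-2.7273; min R=1−1/(4·11/30)=0.3182>−1
Confirm numerically:
  x=-1.936: |R|=0.43830 <1
  x=-1.882: |R|=0.41671 <1
  x=-1.737: |R|=0.36930 <1
  x=-3.228: |R|=1.59266 >1
  x=-2.999: |R|=1.29880 >1
  x=-2.884: |R|=1.16573 >1
So |R|<1 on (-2.7273, 0).

(-2.7273, 0).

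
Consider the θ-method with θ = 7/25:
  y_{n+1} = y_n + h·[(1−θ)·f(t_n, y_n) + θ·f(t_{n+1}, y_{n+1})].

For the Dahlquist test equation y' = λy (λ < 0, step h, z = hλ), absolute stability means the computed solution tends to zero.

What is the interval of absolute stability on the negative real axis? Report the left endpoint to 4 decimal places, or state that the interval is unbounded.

(-4.5455, 0).

On y'=λy, z=hλ:
  y_{n+1} = y_n + z·[18/25·y_n + 7/25·y_{n+1}] ⇒ (1 − 7/25z)y_{n+1} = (1 + 18/25z)y_n
  ⇒ R(z) = (1 + 18/25z)/(1 − 7/25z).

Solve |R(x)|<1 on ℝ⁻.
x=-0.67: |R|=0.4358
R=−1: 1+18/25x = −1+7/25x ⇒ -11/25x=2 ⇒ x=2/(-11/25)=-4.5455
Confirm numerically:
  x=-4.196: |R|=0.92930 <1
  x=-3.832: |R|=0.84856 <1
  x=-3.378: |R|=0.73601 <1
  x=-3.122: |R|=0.66581 <1
  x=-5.036: |R|=1.08956 >1
  x=-5.033: |R|=1.08904 >1
  x=-4.811: |R|=1.04978 >1
Stable set (-4.5455, 0).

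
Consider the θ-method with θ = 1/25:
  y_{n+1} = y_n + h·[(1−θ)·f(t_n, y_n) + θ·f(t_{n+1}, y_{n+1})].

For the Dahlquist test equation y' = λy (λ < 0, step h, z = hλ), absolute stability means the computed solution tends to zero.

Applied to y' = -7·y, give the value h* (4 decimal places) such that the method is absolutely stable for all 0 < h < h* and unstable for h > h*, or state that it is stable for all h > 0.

(-2.1739,0); λ=-7 ⇒ h* = (50/23)/7 = 0.3106.

Test eqn y'=λy, z=hλ:
  y_{n+1} = y_n + z·[24/25·y_n + 1/25·y_{n+1}] ⇒ (1 − 1/25z)y_{n+1} = (1 + 24/25z)y_n
  ⇒ R(z) = (1 + 24/25z)/(1 − 1/25z).

Boundary: |R(x)|=1, x<0.
x=-0.88: |R|=0.1499
R=−1: 1+24/25x = −1+1/25x ⇒ -23/25x=2 ⇒ x=2/(-23/25)=-2.1739
Confirm numerically:
  x=-1.969: |R|=0.82524 <1
  x=-1.692: |R|=0.58474 <1
  x=-1.676: |R|=0.57070 <1
  x=-1.298: |R|=0.23393 <1
  x=-2.675: |R|=1.41644 >1
  x=-2.371: |R|=1.16561 >1
  x=-2.295: |R|=1.10203 >1
So |R|<1 on (-2.1739, 0).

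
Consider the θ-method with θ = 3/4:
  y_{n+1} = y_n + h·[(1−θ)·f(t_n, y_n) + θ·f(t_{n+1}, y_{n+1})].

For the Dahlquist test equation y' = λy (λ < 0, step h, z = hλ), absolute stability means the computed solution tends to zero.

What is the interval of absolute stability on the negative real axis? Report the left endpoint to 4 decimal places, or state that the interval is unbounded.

(−∞, 0) — no finite endpoint.

On y'=λy, z=hλ:
  y_{n+1} = y_n + z·[1/4·y_n + 3/4·y_{n+1}] ⇒ (1 − 3/4z)y_{n+1} = (1 + 1/4z)y_n
  R(z) = (1 + 1/4z)/(1 − 3/4z).

Solve |R(x)|<1 on ℝ⁻.
x=-1.64: |R|=0.2646
x=-2: |R|=0.2000
x=-10: |R|=0.1765
x=-100: |R|=0.3158
θ=3/4≥1/2 ⇒ |1+1/4x|<|1−3/4x| ∀x<0 ⇒ stable on all of ℝ⁻.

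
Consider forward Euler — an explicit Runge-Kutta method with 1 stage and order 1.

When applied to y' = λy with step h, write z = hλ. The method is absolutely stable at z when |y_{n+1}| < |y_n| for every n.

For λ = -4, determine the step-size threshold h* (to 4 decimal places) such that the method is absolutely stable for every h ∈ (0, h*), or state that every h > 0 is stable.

(-2.0000,0); λ=-4 ⇒ h* = 0.5000.

With y'=λy (z=hλ):
  order 1, 1-stage ⇒ R(z)=1+z
  (e.g. R(-0.44)=0.56000, |R|=0.56000)

Find x<0 with |R(x)|<1.
x=-0.44: |R|=0.5600
|R(-1.35)|=0.3500 |R(-0.8)|=0.2000 |R(-0.78)|=0.2200
Bisect:
  x_lo=-2.7446 |R|=1.7446  x_hi=-0.3725 |R|=0.6275
  mid=-1.55858 |R|=0.55858 →hi
  mid=-2.15159 |R|=1.15159 →lo
  mid=-1.85509 |R|=0.85509 →hi
  mid=-2.00334 |R|=1.00334 →lo
  mid=-1.92921 |R|=0.92921 →hi
  mid=-1.96628 |R|=0.96628 →hi
  mid=-1.98481 |R|=0.98481 →hi
  mid=-1.99407 |R|=0.99407 →hi
  mid=-1.99871 |R|=0.99871 →hi
  ...
  [-2.00001,-1.99986] ⇒ x*=-2.0000
So |R|<1 on (-2.0000, 0).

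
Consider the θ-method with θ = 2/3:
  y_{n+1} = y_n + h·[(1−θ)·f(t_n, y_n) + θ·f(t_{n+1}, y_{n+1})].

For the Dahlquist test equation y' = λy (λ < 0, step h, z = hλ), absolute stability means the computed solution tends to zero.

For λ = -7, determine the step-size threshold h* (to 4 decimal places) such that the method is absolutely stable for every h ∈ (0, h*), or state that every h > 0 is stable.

Test eqn y'=λy, z=hλ:
  y_{n+1} = y_n + z·[1/3·y_n + 2/3·y_{n+1}] ⇒ (1 − 2/3z)y_{n+1} = (1 + 1/3z)y_n
  so R(z) = (1 + 1/3z)/(1 − 2/3z).

Need |R(x)|<1, x<0.
x=-0.92: |R|=0.4298
x=-2: |R|=0.1429
x=-10: |R|=0.3043
x=-100: |R|=0.4778
θ=2/3≥1/2 ⇒ |1+1/3x|<|1−2/3x| ∀x<0 ⇒ stable on all of ℝ⁻.

(−∞, 0) — no finite endpoint. Any h>0 works for λ=-7.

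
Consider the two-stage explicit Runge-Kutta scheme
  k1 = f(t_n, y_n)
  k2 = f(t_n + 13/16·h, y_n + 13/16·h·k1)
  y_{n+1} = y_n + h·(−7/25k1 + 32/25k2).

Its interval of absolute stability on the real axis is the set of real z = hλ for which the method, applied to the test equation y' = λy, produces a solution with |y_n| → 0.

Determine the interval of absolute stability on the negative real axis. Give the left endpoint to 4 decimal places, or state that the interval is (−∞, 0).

Set f=λy, z=hλ:
  k1=λy_n ⇒ h·k1=z·y_n;  k2=λ(1+13/16z)y_n ⇒ h·k2=z(1+13/16z)y_n
  y_{n+1}/y_n = 1 − 7/25z + 32/25z(1+13/16z) = 1 + z + 26/25z²
  Hence R(z) = 1 + z + 26/25z².

Find x<0 with |R(x)|<1.
x=-1.58: |R|=2.0163
R=1: x+26/25x²=0 ⇒ x=−25/26=-0.9615; min R=1−1/(4·26/25)=0.7596>−1
Confirm numerically:
  x=-0.776: |R|=0.85026 <1
  x=-0.654: |R|=0.79082 <1
  x=-0.486: |R|=0.75964 <1
  x=-0.480: |R|=0.75962 <1
  x=-1.389: |R|=1.61749 >1
  x=-1.280: |R|=1.42394 >1
  x=-1.035: |R|=1.07907 >1
So |R|<1 on (-0.9615, 0).

z∈(-0.9615,0).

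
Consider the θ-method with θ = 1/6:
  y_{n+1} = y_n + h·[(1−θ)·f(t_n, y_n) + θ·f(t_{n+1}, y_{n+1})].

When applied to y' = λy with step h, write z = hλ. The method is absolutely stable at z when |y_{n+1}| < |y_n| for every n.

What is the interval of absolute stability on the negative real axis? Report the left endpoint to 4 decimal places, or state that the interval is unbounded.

Test eqn y'=λy, z=hλ:
  y_{n+1} = y_n + z·[5/6·y_n + 1/6·y_{n+1}] ⇒ (1 − 1/6z)y_{n+1} = (1 + 5/6z)y_n
  so R(z) = (1 + 5/6z)/(1 − 1/6z).

Solve |R(x)|<1 on ℝ⁻.
x=-1.63: |R|=0.2818
R=−1: 1+5/6x = −1+1/6x ⇒ -2/3x=2 ⇒ x=2/(-2/3)=-3.0000
Confirm numerically:
  x=-2.956: |R|=0.98035 <1
  x=-2.908: |R|=0.95869 <1
  x=-1.246: |R|=0.03174 <1
  x=-3.539: |R|=1.22602 >1
  x=-3.517: |R|=1.21730 >1
  x=-3.432: |R|=1.18321 >1
Interval (-3.0000, 0).

(-3.0000, 0).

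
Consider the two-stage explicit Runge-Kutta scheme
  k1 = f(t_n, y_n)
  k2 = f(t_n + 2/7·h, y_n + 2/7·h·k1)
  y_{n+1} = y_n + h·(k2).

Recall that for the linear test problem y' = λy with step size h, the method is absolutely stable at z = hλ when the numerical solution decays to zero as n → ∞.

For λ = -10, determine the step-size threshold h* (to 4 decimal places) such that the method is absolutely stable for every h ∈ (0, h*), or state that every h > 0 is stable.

Set f=λy, z=hλ:
  k1=λy_n ⇒ h·k1=z·y_n;  k2=λ(1+2/7z)y_n ⇒ h·k2=z(1+2/7z)y_n
  y_{n+1}/y_n = 1 + z(1+2/7z) = 1 + z + 2/7z²
  Hence R(z) = 1 + z + 2/7z².

Boundary: |R(x)|=1, x<0.
x=-0.59: |R|=0.5095
R=1: x+2/7x²=0 ⇒ x=−7/2=-3.5000; min R=1−1/(4·2/7)=0.1250>−1
Confirm numerically:
  x=-2.037: |R|=0.14853 <1
  x=-1.882: |R|=0.12998 <1
  x=-1.793: |R|=0.12553 <1
  x=-1.739: |R|=0.12503 <1
  x=-4.063: |R|=1.65356 >1
  x=-4.040: |R|=1.62331 >1
  x=-3.580: |R|=1.08183 >1
So |R|<1 on (-3.5000, 0).

(-3.5000,0); λ=-10 ⇒ h* = (7/2)/10 = 0.3500.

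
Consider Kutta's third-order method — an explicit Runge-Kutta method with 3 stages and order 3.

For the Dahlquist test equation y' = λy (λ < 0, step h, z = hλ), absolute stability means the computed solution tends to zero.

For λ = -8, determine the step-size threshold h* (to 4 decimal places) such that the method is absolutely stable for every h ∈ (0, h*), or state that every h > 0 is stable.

(-2.5127,0); λ=-8 ⇒ h* = 0.3141.

With y'=λy (z=hλ):
  order 3, 3-stage ⇒ R(z)=1+z+z^2/2+z^3/6
  (e.g. R(-1.68)=-0.05907, |R|=0.05907)

Boundary: |R(x)|=1, x<0.
x=-1.68: |R|=0.0591
|R(-2.5)|=0.9792 |R(-1.44)|=0.0991 |R(-0.78)|=0.4451
Bisect:
  x_lo=-3.1751 |R|=2.4694  x_hi=-0.1892 |R|=0.8276
  mid=-1.68218 |R|=0.06067 →hi
  mid=-2.42866 |R|=0.86699 →hi
  mid=-2.80190 |R|=1.54269 →lo
  mid=-2.61528 |R|=1.17671 →lo
  mid=-2.52197 |R|=1.01523 →lo
  mid=-2.47531 |R|=0.93950 →hi
  mid=-2.49864 |R|=0.97696 →hi
  mid=-2.51030 |R|=0.99599 →hi
  mid=-2.51614 |R|=1.00558 →lo
  ...
  [-2.51286,-2.51267] ⇒ x*=-2.5127
So |R|<1 on (-2.5127, 0).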